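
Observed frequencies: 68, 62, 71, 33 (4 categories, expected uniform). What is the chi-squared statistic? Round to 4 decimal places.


chi2 = sum((O-E)^2/E), E = total/4
total = 234, E = 234/4 = 58.5
(68 - 58.5)^2 / 58.5 = 90.25 / 58.5 = 361/234 ≈ 1.542735
(62 - 58.5)^2 / 58.5 = 12.25 / 58.5 = 49/234 ≈ 0.209402
(71 - 58.5)^2 / 58.5 = 156.25 / 58.5 = 625/234 ≈ 2.670940
(33 - 58.5)^2 / 58.5 = 650.25 / 58.5 = 289/26 ≈ 11.115385
chi2 = 202/13 ≈ 15.538462

15.5385


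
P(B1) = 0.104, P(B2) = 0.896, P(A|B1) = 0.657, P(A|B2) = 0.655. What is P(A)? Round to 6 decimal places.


P(A) = P(A|B1)*P(B1) + P(A|B2)*P(B2)
P(A|B1)*P(B1) = 0.657 * 0.104 = 0.068328
P(A|B2)*P(B2) = 0.655 * 0.896 = 0.58688
P(A) = 0.068328 + 0.58688 = 0.655208

0.655208


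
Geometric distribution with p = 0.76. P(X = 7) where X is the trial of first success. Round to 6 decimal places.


P = (1-p)^(k-1) * p
(1-p)^(k-1) = 0.24^6 ≈ 0.0001911030
P = 0.0001911030 * 0.76 ≈ 0.0001452383

0.000145


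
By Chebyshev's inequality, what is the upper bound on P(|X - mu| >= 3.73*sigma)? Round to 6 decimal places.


P <= 1/k^2
k^2 = 3.73^2 = 13.9129
1/k^2 = 1 / 13.9129 ≈ 0.07187574

0.071876


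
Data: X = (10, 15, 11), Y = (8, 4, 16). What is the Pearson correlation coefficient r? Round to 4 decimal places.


r = sum((xi-xbar)(yi-ybar)) / sqrt(sum((xi-xbar)^2) * sum((yi-ybar)^2))
n = 3, xbar = 36/3 = 12, ybar = 28/3 ≈ 9.333333
Sxy = sum((xi-xbar)(yi-ybar)) = -20
Sxx = sum((xi-xbar)^2) = 14
Syy = sum((yi-ybar)^2) = 224/3 ≈ 74.666667
sqrt(Sxx*Syy) ≈ 32.331615
r = Sxy / sqrt(Sxx*Syy) = -20 / 32.331615 ≈ -0.618590

-0.6186


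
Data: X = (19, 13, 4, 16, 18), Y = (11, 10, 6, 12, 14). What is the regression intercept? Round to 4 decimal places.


a = ybar - b*xbar, where b = sum((xi-xbar)(yi-ybar)) / sum((xi-xbar)^2)
n = 5, xbar = 70/5 = 14, ybar = 53/5 = 10.6
Sxy = sum((xi-xbar)(yi-ybar)) = 65
Sxx = sum((xi-xbar)^2) = 146
b = Sxy / Sxx = 65/146 ≈ 0.445205
a = 10.6 - 0.445205 * 14 = 1594/365 ≈ 4.367123

4.3671


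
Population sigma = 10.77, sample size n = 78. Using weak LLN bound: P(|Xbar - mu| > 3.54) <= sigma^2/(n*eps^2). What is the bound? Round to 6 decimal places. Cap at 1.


bound = min(1, sigma^2/(n*eps^2))
sigma^2 = 10.77^2 = 115.9929
n*eps^2 = 78 * 3.54^2 = 78 * 12.5316 = 977.4648
sigma^2/(n*eps^2) = 115.9929 / 977.4648 ≈ 0.11866709

0.118667


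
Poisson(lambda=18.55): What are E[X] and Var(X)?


E[X] = Var(X) = lambda = 18.55

18.55, 18.55


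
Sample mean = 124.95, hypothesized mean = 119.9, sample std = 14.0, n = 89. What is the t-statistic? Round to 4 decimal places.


t = (xbar - mu0) / (s/sqrt(n))
xbar - mu0 = 124.95 - 119.9 = 5.05
sqrt(89) ≈ 9.43398113
s/sqrt(n) = 14.0 / 9.43398113 ≈ 1.48399703
t = 5.05 / 1.48399703 ≈ 3.402972

3.4030


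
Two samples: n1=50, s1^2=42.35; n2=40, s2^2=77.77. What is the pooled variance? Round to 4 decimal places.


sp^2 = ((n1-1)*s1^2 + (n2-1)*s2^2)/(n1+n2-2)
(n1-1)*s1^2 = 49 * 42.35 = 2075.15
(n2-1)*s2^2 = 39 * 77.77 = 3033.03
numerator = 2075.15 + 3033.03 = 5108.18
n1+n2-2 = 88
sp^2 = 5108.18 / 88 = 58.0475

58.0475


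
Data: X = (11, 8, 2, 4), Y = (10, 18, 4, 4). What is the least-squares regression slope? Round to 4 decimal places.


b = sum((xi-xbar)(yi-ybar)) / sum((xi-xbar)^2)
n = 4, xbar = 25/4 = 6.25, ybar = 36/4 = 9
Sxy = sum((xi-xbar)(yi-ybar)) = 53
Sxx = sum((xi-xbar)^2) = 48.75
b = Sxy / Sxx = 212/195 ≈ 1.087179

1.0872


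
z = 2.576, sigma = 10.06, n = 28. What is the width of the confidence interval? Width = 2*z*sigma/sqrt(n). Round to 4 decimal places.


width = 2*z*sigma/sqrt(n)
2*z*sigma = 2 * 2.576 * 10.06 = 51.82912
sqrt(28) ≈ 5.291503
width = 51.82912 / 5.291503 ≈ 9.794783

9.7948


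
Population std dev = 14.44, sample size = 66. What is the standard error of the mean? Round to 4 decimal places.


SE = sigma / sqrt(n)
sqrt(66) ≈ 8.124038
SE = 14.44 / 8.124038 ≈ 1.777441

1.7774


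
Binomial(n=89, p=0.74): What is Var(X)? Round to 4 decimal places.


Var = n*p*(1-p) = 89 * 0.74 * 0.26 = 17.1236

17.1236


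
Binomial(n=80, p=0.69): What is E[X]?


E[X] = n*p = 80 * 0.69 = 55.2

55.2


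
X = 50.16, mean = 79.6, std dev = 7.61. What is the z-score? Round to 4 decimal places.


z = (X - mu) / sigma
X - mu = 50.16 - 79.6 = -29.44
z = -29.44 / 7.61 = -2944/761 ≈ -3.868594

-3.8686


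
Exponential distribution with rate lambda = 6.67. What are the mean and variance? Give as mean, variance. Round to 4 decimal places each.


mean = 1/lam, var = 1/lam^2
mean = 1 / 6.67 = 100/667 ≈ 0.149925
lam^2 = 6.67^2 = 44.4889
var = 1 / 44.4889 ≈ 0.022478

0.1499, 0.0225


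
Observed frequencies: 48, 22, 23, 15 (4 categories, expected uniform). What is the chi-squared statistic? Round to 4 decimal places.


chi2 = sum((O-E)^2/E), E = total/4
total = 108, E = 108/4 = 27
(48 - 27)^2 / 27 = 441 / 27 = 49/3 ≈ 16.333333
(22 - 27)^2 / 27 = 25 / 27 = 25/27 ≈ 0.925926
(23 - 27)^2 / 27 = 16 / 27 = 16/27 ≈ 0.592593
(15 - 27)^2 / 27 = 144 / 27 = 16/3 ≈ 5.333333
chi2 = 626/27 ≈ 23.185185

23.1852


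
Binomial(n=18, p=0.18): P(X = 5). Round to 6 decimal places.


P = C(n,k) * p^k * (1-p)^(n-k)
C(18,5) = 8568
p^k = 0.18^5 = 0.0001889568
(1-p)^(n-k) = 0.82^13 ≈ 0.07578445
P = 8568 * 0.0001889568 * 0.07578445 ≈ 0.122694

0.122694


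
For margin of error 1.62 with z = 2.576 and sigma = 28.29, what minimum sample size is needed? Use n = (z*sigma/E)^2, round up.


z*sigma/E = 2.576 * 28.29 / 1.62 = 151823/3375 ≈ 44.984593
(z*sigma/E)^2 ≈ 2023.613571
round up: n = 2024

2024


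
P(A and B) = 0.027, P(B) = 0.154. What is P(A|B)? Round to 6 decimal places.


P(A|B) = P(A and B) / P(B) = 0.027 / 0.154 = 27/154 ≈ 0.17532468

0.175325


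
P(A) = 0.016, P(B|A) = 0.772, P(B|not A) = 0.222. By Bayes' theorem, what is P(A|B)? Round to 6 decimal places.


P(A|B) = P(B|A)*P(A) / P(B), P(B) = P(B|A)*P(A) + P(B|not A)*P(not A)
P(B|A)*P(A) = 0.772 * 0.016 = 0.012352
P(B|not A)*P(not A) = 0.222 * 0.984 = 0.218448
P(B) = 0.012352 + 0.218448 = 0.2308
P(A|B) = 0.012352 / 0.2308 ≈ 0.05351820

0.053518


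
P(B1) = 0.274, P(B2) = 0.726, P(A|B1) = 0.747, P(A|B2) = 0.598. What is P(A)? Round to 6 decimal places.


P(A) = P(A|B1)*P(B1) + P(A|B2)*P(B2)
P(A|B1)*P(B1) = 0.747 * 0.274 = 0.204678
P(A|B2)*P(B2) = 0.598 * 0.726 = 0.434148
P(A) = 0.204678 + 0.434148 = 0.638826

0.638826


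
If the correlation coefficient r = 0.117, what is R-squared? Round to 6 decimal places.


R^2 = r^2 = (0.117)^2 = 0.013689

0.013689


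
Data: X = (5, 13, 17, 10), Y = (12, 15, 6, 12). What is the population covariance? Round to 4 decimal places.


Cov = (1/n)*sum((xi-xbar)(yi-ybar))
n = 4, xbar = 45/4 = 11.25, ybar = 45/4 = 11.25
sum((xi-xbar)(yi-ybar)) = -29.25
Cov = -29.25 / 4 = -7.3125

-7.3125


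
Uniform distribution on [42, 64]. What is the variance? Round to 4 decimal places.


Var = (b-a)^2 / 12
(b-a)^2 = (64 - 42)^2 = 484
Var = 484/12 ≈ 40.333333

40.3333


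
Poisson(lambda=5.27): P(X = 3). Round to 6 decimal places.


P = e^(-lam) * lam^k / k!
e^(-5.27) ≈ 0.005143611
lam^k = 5.27^3 = 146.363183
k! = 3! = 6
P = 0.005143611 * 146.363183 / 6 ≈ 0.125473

0.125473


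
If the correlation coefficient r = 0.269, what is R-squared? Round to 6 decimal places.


R^2 = r^2 = (0.269)^2 = 0.072361

0.072361


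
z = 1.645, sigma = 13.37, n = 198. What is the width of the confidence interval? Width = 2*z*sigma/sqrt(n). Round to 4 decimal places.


width = 2*z*sigma/sqrt(n)
2*z*sigma = 2 * 1.645 * 13.37 = 43.9873
sqrt(198) ≈ 14.071247
width = 43.9873 / 14.071247 ≈ 3.126041

3.1260


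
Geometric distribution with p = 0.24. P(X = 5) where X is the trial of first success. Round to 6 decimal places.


P = (1-p)^(k-1) * p
(1-p)^(k-1) = 0.76^4 ≈ 0.3336218
P = 0.3336218 * 0.24 ≈ 0.08006922

0.080069


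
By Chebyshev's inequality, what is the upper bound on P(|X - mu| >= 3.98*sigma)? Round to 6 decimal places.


P <= 1/k^2
k^2 = 3.98^2 = 15.8404
1/k^2 = 1 / 15.8404 ≈ 0.06312972

0.063130


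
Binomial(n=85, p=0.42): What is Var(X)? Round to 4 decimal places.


Var = n*p*(1-p) = 85 * 0.42 * 0.58 = 20.706

20.7060


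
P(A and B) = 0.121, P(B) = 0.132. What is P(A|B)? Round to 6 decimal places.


P(A|B) = P(A and B) / P(B) = 0.121 / 0.132 = 11/12 ≈ 0.91666667

0.916667


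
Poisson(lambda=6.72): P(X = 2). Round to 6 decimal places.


P = e^(-lam) * lam^k / k!
e^(-6.72) ≈ 0.001206538
lam^k = 6.72^2 = 45.1584
k! = 2! = 2
P = 0.001206538 * 45.1584 / 2 ≈ 0.027243

0.027243


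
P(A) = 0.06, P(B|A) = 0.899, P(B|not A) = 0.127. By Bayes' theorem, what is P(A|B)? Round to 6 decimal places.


P(A|B) = P(B|A)*P(A) / P(B), P(B) = P(B|A)*P(A) + P(B|not A)*P(not A)
P(B|A)*P(A) = 0.899 * 0.06 = 0.05394
P(B|not A)*P(not A) = 0.127 * 0.94 = 0.11938
P(B) = 0.05394 + 0.11938 = 0.17332
P(A|B) = 0.05394 / 0.17332 = 2697/8666 ≈ 0.31121625

0.311216


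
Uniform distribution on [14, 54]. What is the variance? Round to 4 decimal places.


Var = (b-a)^2 / 12
(b-a)^2 = (54 - 14)^2 = 1600
Var = 1600/12 ≈ 133.333333

133.3333


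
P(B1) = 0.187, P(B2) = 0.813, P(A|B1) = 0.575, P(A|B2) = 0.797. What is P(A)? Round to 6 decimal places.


P(A) = P(A|B1)*P(B1) + P(A|B2)*P(B2)
P(A|B1)*P(B1) = 0.575 * 0.187 = 0.107525
P(A|B2)*P(B2) = 0.797 * 0.813 = 0.647961
P(A) = 0.107525 + 0.647961 = 0.755486

0.755486


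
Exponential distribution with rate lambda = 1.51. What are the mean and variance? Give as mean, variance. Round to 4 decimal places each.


mean = 1/lam, var = 1/lam^2
mean = 1 / 1.51 = 100/151 ≈ 0.662252
lam^2 = 1.51^2 = 2.2801
var = 1 / 2.2801 ≈ 0.438577

0.6623, 0.4386


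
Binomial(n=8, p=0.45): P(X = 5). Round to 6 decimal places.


P = C(n,k) * p^k * (1-p)^(n-k)
C(8,5) = 56
p^k = 0.45^5 ≈ 0.01845281
(1-p)^(n-k) = 0.55^3 = 0.166375
P = 56 * 0.01845281 * 0.166375 ≈ 0.171925

0.171925


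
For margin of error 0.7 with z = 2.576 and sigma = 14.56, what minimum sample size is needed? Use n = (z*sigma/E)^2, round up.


z*sigma/E = 2.576 * 14.56 / 0.7 = 53.5808
(z*sigma/E)^2 ≈ 2870.902129
round up: n = 2871

2871


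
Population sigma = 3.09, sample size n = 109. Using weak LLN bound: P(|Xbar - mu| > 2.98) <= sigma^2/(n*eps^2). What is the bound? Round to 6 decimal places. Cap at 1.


bound = min(1, sigma^2/(n*eps^2))
sigma^2 = 3.09^2 = 9.5481
n*eps^2 = 109 * 2.98^2 = 109 * 8.8804 = 967.9636
sigma^2/(n*eps^2) = 9.5481 / 967.9636 ≈ 0.00986411

0.009864


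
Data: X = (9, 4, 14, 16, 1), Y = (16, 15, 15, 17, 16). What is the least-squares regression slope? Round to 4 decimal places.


b = sum((xi-xbar)(yi-ybar)) / sum((xi-xbar)^2)
n = 5, xbar = 44/5 = 8.8, ybar = 79/5 = 15.8
Sxy = sum((xi-xbar)(yi-ybar)) = 6.8
Sxx = sum((xi-xbar)^2) = 162.8
b = Sxy / Sxx = 17/407 ≈ 0.041769

0.0418


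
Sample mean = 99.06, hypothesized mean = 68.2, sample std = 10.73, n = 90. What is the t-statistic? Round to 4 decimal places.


t = (xbar - mu0) / (s/sqrt(n))
xbar - mu0 = 99.06 - 68.2 = 30.86
sqrt(90) ≈ 9.48683298
s/sqrt(n) = 10.73 / 9.48683298 ≈ 1.13104131
t = 30.86 / 1.13104131 ≈ 27.284591

27.2846


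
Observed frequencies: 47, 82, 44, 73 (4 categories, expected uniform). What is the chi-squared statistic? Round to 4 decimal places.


chi2 = sum((O-E)^2/E), E = total/4
total = 246, E = 246/4 = 61.5
(47 - 61.5)^2 / 61.5 = 210.25 / 61.5 = 841/246 ≈ 3.418699
(82 - 61.5)^2 / 61.5 = 420.25 / 61.5 = 41/6 ≈ 6.833333
(44 - 61.5)^2 / 61.5 = 306.25 / 61.5 = 1225/246 ≈ 4.979675
(73 - 61.5)^2 / 61.5 = 132.25 / 61.5 = 529/246 ≈ 2.150407
chi2 = 2138/123 ≈ 17.382114

17.3821


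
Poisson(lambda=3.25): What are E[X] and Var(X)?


E[X] = Var(X) = lambda = 3.25

3.25, 3.25


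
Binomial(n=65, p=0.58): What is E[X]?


E[X] = n*p = 65 * 0.58 = 37.7

37.7


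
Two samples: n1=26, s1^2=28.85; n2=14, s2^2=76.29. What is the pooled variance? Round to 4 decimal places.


sp^2 = ((n1-1)*s1^2 + (n2-1)*s2^2)/(n1+n2-2)
(n1-1)*s1^2 = 25 * 28.85 = 721.25
(n2-1)*s2^2 = 13 * 76.29 = 991.77
numerator = 721.25 + 991.77 = 1713.02
n1+n2-2 = 38
sp^2 = 1713.02 / 38 = 85651/1900 ≈ 45.079474

45.0795


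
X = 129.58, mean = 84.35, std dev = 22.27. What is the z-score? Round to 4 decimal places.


z = (X - mu) / sigma
X - mu = 129.58 - 84.35 = 45.23
z = 45.23 / 22.27 = 4523/2227 ≈ 2.030983

2.0310


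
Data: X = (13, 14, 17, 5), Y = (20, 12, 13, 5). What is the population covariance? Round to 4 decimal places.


Cov = (1/n)*sum((xi-xbar)(yi-ybar))
n = 4, xbar = 49/4 = 12.25, ybar = 50/4 = 12.5
sum((xi-xbar)(yi-ybar)) = 61.5
Cov = 61.5 / 4 = 15.375

15.3750


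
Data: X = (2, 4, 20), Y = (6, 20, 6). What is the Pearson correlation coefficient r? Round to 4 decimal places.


r = sum((xi-xbar)(yi-ybar)) / sqrt(sum((xi-xbar)^2) * sum((yi-ybar)^2))
n = 3, xbar = 26/3 ≈ 8.666667, ybar = 32/3 ≈ 10.666667
Sxy = sum((xi-xbar)(yi-ybar)) = -196/3 ≈ -65.333333
Sxx = sum((xi-xbar)^2) = 584/3 ≈ 194.666667
Syy = sum((yi-ybar)^2) = 392/3 ≈ 130.666667
sqrt(Sxx*Syy) ≈ 159.488070
r = Sxy / sqrt(Sxx*Syy) = -65.333333 / 159.488070 ≈ -0.409644

-0.4096


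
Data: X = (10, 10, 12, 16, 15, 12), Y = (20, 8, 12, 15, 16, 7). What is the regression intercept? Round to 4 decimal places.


a = ybar - b*xbar, where b = sum((xi-xbar)(yi-ybar)) / sum((xi-xbar)^2)
n = 6, xbar = 75/6 = 12.5, ybar = 78/6 = 13
Sxy = sum((xi-xbar)(yi-ybar)) = 13
Sxx = sum((xi-xbar)^2) = 31.5
b = Sxy / Sxx = 26/63 ≈ 0.412698
a = 13 - 0.412698 * 12.5 = 494/63 ≈ 7.841270

7.8413


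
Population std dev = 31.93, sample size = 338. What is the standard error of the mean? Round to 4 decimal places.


SE = sigma / sqrt(n)
sqrt(338) ≈ 18.384776
SE = 31.93 / 18.384776 ≈ 1.736763

1.7368


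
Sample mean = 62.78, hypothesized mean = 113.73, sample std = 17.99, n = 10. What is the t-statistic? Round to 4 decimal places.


t = (xbar - mu0) / (s/sqrt(n))
xbar - mu0 = 62.78 - 113.73 = -50.95
sqrt(10) ≈ 3.16227766
s/sqrt(n) = 17.99 / 3.16227766 ≈ 5.68893751
t = -50.95 / 5.68893751 ≈ -8.955978

-8.9560


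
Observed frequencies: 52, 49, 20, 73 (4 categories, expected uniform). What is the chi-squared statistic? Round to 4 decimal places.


chi2 = sum((O-E)^2/E), E = total/4
total = 194, E = 194/4 = 48.5
(52 - 48.5)^2 / 48.5 = 12.25 / 48.5 = 49/194 ≈ 0.252577
(49 - 48.5)^2 / 48.5 = 0.25 / 48.5 = 1/194 ≈ 0.005155
(20 - 48.5)^2 / 48.5 = 812.25 / 48.5 = 3249/194 ≈ 16.747423
(73 - 48.5)^2 / 48.5 = 600.25 / 48.5 = 2401/194 ≈ 12.376289
chi2 = 2850/97 ≈ 29.381443

29.3814


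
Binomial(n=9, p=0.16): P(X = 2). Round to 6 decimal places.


P = C(n,k) * p^k * (1-p)^(n-k)
C(9,2) = 36
p^k = 0.16^2 = 0.0256
(1-p)^(n-k) = 0.84^7 ≈ 0.2950903
P = 36 * 0.0256 * 0.2950903 ≈ 0.271955

0.271955


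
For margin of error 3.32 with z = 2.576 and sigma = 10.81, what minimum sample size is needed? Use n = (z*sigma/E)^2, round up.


z*sigma/E = 2.576 * 10.81 / 3.32 ≈ 8.387518
(z*sigma/E)^2 ≈ 70.350459
round up: n = 71

71


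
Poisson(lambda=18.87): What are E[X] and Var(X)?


E[X] = Var(X) = lambda = 18.87

18.87, 18.87


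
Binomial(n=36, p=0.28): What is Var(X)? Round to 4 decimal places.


Var = n*p*(1-p) = 36 * 0.28 * 0.72 = 7.2576

7.2576


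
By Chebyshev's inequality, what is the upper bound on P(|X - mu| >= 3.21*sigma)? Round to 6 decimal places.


P <= 1/k^2
k^2 = 3.21^2 = 10.3041
1/k^2 = 1 / 10.3041 ≈ 0.09704875

0.097049


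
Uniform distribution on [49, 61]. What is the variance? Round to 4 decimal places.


Var = (b-a)^2 / 12
(b-a)^2 = (61 - 49)^2 = 144
Var = 144/12 = 12

12.0000


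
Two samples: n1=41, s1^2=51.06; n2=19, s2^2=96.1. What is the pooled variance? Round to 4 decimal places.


sp^2 = ((n1-1)*s1^2 + (n2-1)*s2^2)/(n1+n2-2)
(n1-1)*s1^2 = 40 * 51.06 = 2042.4
(n2-1)*s2^2 = 18 * 96.1 = 1729.8
numerator = 2042.4 + 1729.8 = 3772.2
n1+n2-2 = 58
sp^2 = 3772.2 / 58 = 18861/290 ≈ 65.037931

65.0379


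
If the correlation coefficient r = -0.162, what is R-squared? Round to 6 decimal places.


R^2 = r^2 = (-0.162)^2 = 0.026244

0.026244


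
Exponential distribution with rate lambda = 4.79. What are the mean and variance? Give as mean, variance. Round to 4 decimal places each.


mean = 1/lam, var = 1/lam^2
mean = 1 / 4.79 = 100/479 ≈ 0.208768
lam^2 = 4.79^2 = 22.9441
var = 1 / 22.9441 ≈ 0.043584

0.2088, 0.0436


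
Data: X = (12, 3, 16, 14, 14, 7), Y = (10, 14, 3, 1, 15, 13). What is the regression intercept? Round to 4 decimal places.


a = ybar - b*xbar, where b = sum((xi-xbar)(yi-ybar)) / sum((xi-xbar)^2)
n = 6, xbar = 66/6 = 11, ybar = 56/6 = 28/3 ≈ 9.333333
Sxy = sum((xi-xbar)(yi-ybar)) = -91
Sxx = sum((xi-xbar)^2) = 124
b = Sxy / Sxx = -91/124 ≈ -0.733871
a = 9.333333 - (-0.733871) * 11 = 6475/372 ≈ 17.405914

17.4059


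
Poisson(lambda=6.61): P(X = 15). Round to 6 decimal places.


P = e^(-lam) * lam^k / k!
e^(-6.61) ≈ 0.001346832
lam^k = 6.61^15 ≈ 2009194091215.945340
k! = 15! = 1307674368000
P = 0.001346832 * 2009194091215.945340 / 1307674368000 ≈ 0.002069

0.002069


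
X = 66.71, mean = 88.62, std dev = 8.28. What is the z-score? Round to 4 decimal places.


z = (X - mu) / sigma
X - mu = 66.71 - 88.62 = -21.91
z = -21.91 / 8.28 = -2191/828 ≈ -2.646135

-2.6461


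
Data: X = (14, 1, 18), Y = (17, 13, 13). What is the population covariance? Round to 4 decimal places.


Cov = (1/n)*sum((xi-xbar)(yi-ybar))
n = 3, xbar = 33/3 = 11, ybar = 43/3 ≈ 14.333333
sum((xi-xbar)(yi-ybar)) = 12
Cov = 12 / 3 = 4

4.0000


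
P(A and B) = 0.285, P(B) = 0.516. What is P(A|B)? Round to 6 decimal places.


P(A|B) = P(A and B) / P(B) = 0.285 / 0.516 = 95/172 ≈ 0.55232558

0.552326


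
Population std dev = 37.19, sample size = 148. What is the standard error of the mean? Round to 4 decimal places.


SE = sigma / sqrt(n)
sqrt(148) ≈ 12.165525
SE = 37.19 / 12.165525 ≈ 3.056999

3.0570


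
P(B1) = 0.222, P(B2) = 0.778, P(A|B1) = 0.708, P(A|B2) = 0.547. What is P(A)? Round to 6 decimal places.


P(A) = P(A|B1)*P(B1) + P(A|B2)*P(B2)
P(A|B1)*P(B1) = 0.708 * 0.222 = 0.157176
P(A|B2)*P(B2) = 0.547 * 0.778 = 0.425566
P(A) = 0.157176 + 0.425566 = 0.582742

0.582742


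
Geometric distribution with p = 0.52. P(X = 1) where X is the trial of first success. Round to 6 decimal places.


P = (1-p)^(k-1) * p
(1-p)^(k-1) = 0.48^0 = 1
P = 1 * 0.52 = 0.52

0.520000


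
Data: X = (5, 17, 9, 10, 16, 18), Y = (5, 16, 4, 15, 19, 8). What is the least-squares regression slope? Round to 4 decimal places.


b = sum((xi-xbar)(yi-ybar)) / sum((xi-xbar)^2)
n = 6, xbar = 75/6 = 12.5, ybar = 67/6 ≈ 11.166667
Sxy = sum((xi-xbar)(yi-ybar)) = 93.5
Sxx = sum((xi-xbar)^2) = 137.5
b = Sxy / Sxx = 0.68

0.6800


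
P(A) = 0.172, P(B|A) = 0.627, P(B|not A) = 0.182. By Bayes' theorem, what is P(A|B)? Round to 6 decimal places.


P(A|B) = P(B|A)*P(A) / P(B), P(B) = P(B|A)*P(A) + P(B|not A)*P(not A)
P(B|A)*P(A) = 0.627 * 0.172 = 0.107844
P(B|not A)*P(not A) = 0.182 * 0.828 = 0.150696
P(B) = 0.107844 + 0.150696 = 0.25854
P(A|B) = 0.107844 / 0.25854 ≈ 0.41712694

0.417127


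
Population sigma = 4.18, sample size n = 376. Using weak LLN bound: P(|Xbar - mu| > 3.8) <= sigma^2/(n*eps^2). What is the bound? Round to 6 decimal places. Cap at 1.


bound = min(1, sigma^2/(n*eps^2))
sigma^2 = 4.18^2 = 17.4724
n*eps^2 = 376 * 3.8^2 = 376 * 14.44 = 5429.44
sigma^2/(n*eps^2) = 17.4724 / 5429.44 ≈ 0.00321809

0.003218


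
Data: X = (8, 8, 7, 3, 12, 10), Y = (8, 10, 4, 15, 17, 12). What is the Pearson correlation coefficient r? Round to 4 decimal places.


r = sum((xi-xbar)(yi-ybar)) / sqrt(sum((xi-xbar)^2) * sum((yi-ybar)^2))
n = 6, xbar = 48/6 = 8, ybar = 66/6 = 11
Sxy = sum((xi-xbar)(yi-ybar)) = 13
Sxx = sum((xi-xbar)^2) = 46
Syy = sum((yi-ybar)^2) = 112
sqrt(Sxx*Syy) ≈ 71.777434
r = Sxy / sqrt(Sxx*Syy) = 13 / 71.777434 ≈ 0.181115

0.1811


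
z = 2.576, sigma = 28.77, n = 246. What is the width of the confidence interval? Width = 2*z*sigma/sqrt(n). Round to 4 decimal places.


width = 2*z*sigma/sqrt(n)
2*z*sigma = 2 * 2.576 * 28.77 = 148.22304
sqrt(246) ≈ 15.684387
width = 148.22304 / 15.684387 ≈ 9.450356

9.4504


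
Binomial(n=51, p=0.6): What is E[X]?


E[X] = n*p = 51 * 0.6 = 30.6

30.6


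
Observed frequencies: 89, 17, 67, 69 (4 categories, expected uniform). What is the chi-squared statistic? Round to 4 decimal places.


chi2 = sum((O-E)^2/E), E = total/4
total = 242, E = 242/4 = 60.5
(89 - 60.5)^2 / 60.5 = 812.25 / 60.5 = 3249/242 ≈ 13.425620
(17 - 60.5)^2 / 60.5 = 1892.25 / 60.5 = 7569/242 ≈ 31.276860
(67 - 60.5)^2 / 60.5 = 42.25 / 60.5 = 169/242 ≈ 0.698347
(69 - 60.5)^2 / 60.5 = 72.25 / 60.5 = 289/242 ≈ 1.194215
chi2 = 5638/121 ≈ 46.595041

46.5950


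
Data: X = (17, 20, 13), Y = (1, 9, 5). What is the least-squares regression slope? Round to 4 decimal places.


b = sum((xi-xbar)(yi-ybar)) / sum((xi-xbar)^2)
n = 3, xbar = 50/3 ≈ 16.666667, ybar = 15/3 = 5
Sxy = sum((xi-xbar)(yi-ybar)) = 12
Sxx = sum((xi-xbar)^2) = 74/3 ≈ 24.666667
b = Sxy / Sxx = 18/37 ≈ 0.486486

0.4865


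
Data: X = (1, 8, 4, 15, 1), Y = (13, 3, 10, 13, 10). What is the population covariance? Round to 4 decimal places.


Cov = (1/n)*sum((xi-xbar)(yi-ybar))
n = 5, xbar = 29/5 = 5.8, ybar = 49/5 = 9.8
sum((xi-xbar)(yi-ybar)) = -2.2
Cov = -2.2 / 5 = -0.44

-0.4400


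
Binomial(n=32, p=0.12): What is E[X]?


E[X] = n*p = 32 * 0.12 = 3.84

3.84


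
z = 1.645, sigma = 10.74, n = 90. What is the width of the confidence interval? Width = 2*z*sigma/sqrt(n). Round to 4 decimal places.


width = 2*z*sigma/sqrt(n)
2*z*sigma = 2 * 1.645 * 10.74 = 35.3346
sqrt(90) ≈ 9.486833
width = 35.3346 / 9.486833 ≈ 3.724594

3.7246


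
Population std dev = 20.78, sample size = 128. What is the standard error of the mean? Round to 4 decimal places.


SE = sigma / sqrt(n)
sqrt(128) ≈ 11.313708
SE = 20.78 / 11.313708 ≈ 1.836710

1.8367


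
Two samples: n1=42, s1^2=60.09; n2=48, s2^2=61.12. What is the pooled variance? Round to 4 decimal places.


sp^2 = ((n1-1)*s1^2 + (n2-1)*s2^2)/(n1+n2-2)
(n1-1)*s1^2 = 41 * 60.09 = 2463.69
(n2-1)*s2^2 = 47 * 61.12 = 2872.64
numerator = 2463.69 + 2872.64 = 5336.33
n1+n2-2 = 88
sp^2 = 5336.33 / 88 = 533633/8800 ≈ 60.640114

60.6401


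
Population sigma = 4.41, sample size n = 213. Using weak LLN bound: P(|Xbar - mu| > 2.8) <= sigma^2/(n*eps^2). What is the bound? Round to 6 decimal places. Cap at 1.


bound = min(1, sigma^2/(n*eps^2))
sigma^2 = 4.41^2 = 19.4481
n*eps^2 = 213 * 2.8^2 = 213 * 7.84 = 1669.92
sigma^2/(n*eps^2) = 19.4481 / 1669.92 ≈ 0.01164613

0.011646


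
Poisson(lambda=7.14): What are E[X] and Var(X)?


E[X] = Var(X) = lambda = 7.14

7.14, 7.14


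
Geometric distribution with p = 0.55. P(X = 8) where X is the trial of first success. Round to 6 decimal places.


P = (1-p)^(k-1) * p
(1-p)^(k-1) = 0.45^7 ≈ 0.003736695
P = 0.003736695 * 0.55 ≈ 0.002055182

0.002055


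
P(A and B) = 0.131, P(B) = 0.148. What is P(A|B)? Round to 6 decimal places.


P(A|B) = P(A and B) / P(B) = 0.131 / 0.148 = 131/148 ≈ 0.88513514

0.885135


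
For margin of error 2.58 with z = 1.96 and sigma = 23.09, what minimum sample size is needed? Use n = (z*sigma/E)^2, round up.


z*sigma/E = 1.96 * 23.09 / 2.58 = 113141/6450 ≈ 17.541240
(z*sigma/E)^2 ≈ 307.695112
round up: n = 308

308


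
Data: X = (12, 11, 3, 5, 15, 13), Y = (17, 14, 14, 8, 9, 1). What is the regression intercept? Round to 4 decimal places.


a = ybar - b*xbar, where b = sum((xi-xbar)(yi-ybar)) / sum((xi-xbar)^2)
n = 6, xbar = 59/6 ≈ 9.833333, ybar = 63/6 = 10.5
Sxy = sum((xi-xbar)(yi-ybar)) = -31.5
Sxx = sum((xi-xbar)^2) = 677/6 ≈ 112.833333
b = Sxy / Sxx = -189/677 ≈ -0.279173
a = 10.5 - (-0.279173) * 9.833333 = 8967/677 ≈ 13.245199

13.2452


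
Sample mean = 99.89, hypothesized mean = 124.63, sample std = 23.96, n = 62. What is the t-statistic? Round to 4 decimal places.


t = (xbar - mu0) / (s/sqrt(n))
xbar - mu0 = 99.89 - 124.63 = -24.74
sqrt(62) ≈ 7.87400787
s/sqrt(n) = 23.96 / 7.87400787 ≈ 3.04292304
t = -24.74 / 3.04292304 ≈ -8.130340

-8.1303


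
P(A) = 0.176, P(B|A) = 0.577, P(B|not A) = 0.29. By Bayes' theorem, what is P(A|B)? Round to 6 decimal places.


P(A|B) = P(B|A)*P(A) / P(B), P(B) = P(B|A)*P(A) + P(B|not A)*P(not A)
P(B|A)*P(A) = 0.577 * 0.176 = 0.101552
P(B|not A)*P(not A) = 0.29 * 0.824 = 0.23896
P(B) = 0.101552 + 0.23896 = 0.340512
P(A|B) = 0.101552 / 0.340512 ≈ 0.29823325

0.298233


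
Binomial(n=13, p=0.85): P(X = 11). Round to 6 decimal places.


P = C(n,k) * p^k * (1-p)^(n-k)
C(13,11) = 78
p^k = 0.85^11 ≈ 0.1673432
(1-p)^(n-k) = 0.15^2 = 0.0225
P = 78 * 0.1673432 * 0.0225 ≈ 0.293687

0.293687


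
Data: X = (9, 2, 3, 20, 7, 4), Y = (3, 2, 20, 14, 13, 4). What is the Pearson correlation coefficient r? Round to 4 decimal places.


r = sum((xi-xbar)(yi-ybar)) / sqrt(sum((xi-xbar)^2) * sum((yi-ybar)^2))
n = 6, xbar = 45/6 = 7.5, ybar = 56/6 = 28/3 ≈ 9.333333
Sxy = sum((xi-xbar)(yi-ybar)) = 58
Sxx = sum((xi-xbar)^2) = 221.5
Syy = sum((yi-ybar)^2) = 814/3 ≈ 271.333333
sqrt(Sxx*Syy) ≈ 245.153693
r = Sxy / sqrt(Sxx*Syy) = 58 / 245.153693 ≈ 0.236586

0.2366


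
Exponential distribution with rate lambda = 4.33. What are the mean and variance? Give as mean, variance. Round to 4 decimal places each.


mean = 1/lam, var = 1/lam^2
mean = 1 / 4.33 = 100/433 ≈ 0.230947
lam^2 = 4.33^2 = 18.7489
var = 1 / 18.7489 ≈ 0.053336

0.2309, 0.0533


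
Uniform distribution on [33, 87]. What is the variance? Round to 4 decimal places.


Var = (b-a)^2 / 12
(b-a)^2 = (87 - 33)^2 = 2916
Var = 2916/12 = 243

243.0000


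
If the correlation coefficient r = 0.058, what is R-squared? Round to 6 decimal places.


R^2 = r^2 = (0.058)^2 = 0.003364

0.003364


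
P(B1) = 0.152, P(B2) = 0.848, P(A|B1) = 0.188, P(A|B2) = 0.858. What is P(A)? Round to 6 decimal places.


P(A) = P(A|B1)*P(B1) + P(A|B2)*P(B2)
P(A|B1)*P(B1) = 0.188 * 0.152 = 0.028576
P(A|B2)*P(B2) = 0.858 * 0.848 = 0.727584
P(A) = 0.028576 + 0.727584 = 0.75616

0.756160


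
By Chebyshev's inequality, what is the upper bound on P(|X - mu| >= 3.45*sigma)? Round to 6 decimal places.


P <= 1/k^2
k^2 = 3.45^2 = 11.9025
1/k^2 = 1 / 11.9025 = 400/4761 ≈ 0.08401596

0.084016


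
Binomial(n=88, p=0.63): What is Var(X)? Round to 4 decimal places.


Var = n*p*(1-p) = 88 * 0.63 * 0.37 = 20.5128

20.5128


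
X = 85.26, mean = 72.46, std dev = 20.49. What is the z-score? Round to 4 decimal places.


z = (X - mu) / sigma
X - mu = 85.26 - 72.46 = 12.8
z = 12.8 / 20.49 = 1280/2049 ≈ 0.624695

0.6247


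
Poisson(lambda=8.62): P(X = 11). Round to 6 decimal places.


P = e^(-lam) * lam^k / k!
e^(-8.62) ≈ 0.0001804603
lam^k = 8.62^11 ≈ 19524500142.176939
k! = 11! = 39916800
P = 0.0001804603 * 19524500142.176939 / 39916800 ≈ 0.088269

0.088269


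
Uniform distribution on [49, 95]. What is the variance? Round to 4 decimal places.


Var = (b-a)^2 / 12
(b-a)^2 = (95 - 49)^2 = 2116
Var = 2116/12 ≈ 176.333333

176.3333


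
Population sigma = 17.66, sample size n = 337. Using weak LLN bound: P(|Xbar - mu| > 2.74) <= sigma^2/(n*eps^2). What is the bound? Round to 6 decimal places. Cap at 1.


bound = min(1, sigma^2/(n*eps^2))
sigma^2 = 17.66^2 = 311.8756
n*eps^2 = 337 * 2.74^2 = 337 * 7.5076 = 2530.0612
sigma^2/(n*eps^2) = 311.8756 / 2530.0612 ≈ 0.12326801

0.123268


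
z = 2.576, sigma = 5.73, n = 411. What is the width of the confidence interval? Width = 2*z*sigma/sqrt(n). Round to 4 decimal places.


width = 2*z*sigma/sqrt(n)
2*z*sigma = 2 * 2.576 * 5.73 = 29.52096
sqrt(411) ≈ 20.273135
width = 29.52096 / 20.273135 ≈ 1.456162

1.4562


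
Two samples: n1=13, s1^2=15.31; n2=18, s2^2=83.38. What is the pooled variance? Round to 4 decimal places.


sp^2 = ((n1-1)*s1^2 + (n2-1)*s2^2)/(n1+n2-2)
(n1-1)*s1^2 = 12 * 15.31 = 183.72
(n2-1)*s2^2 = 17 * 83.38 = 1417.46
numerator = 183.72 + 1417.46 = 1601.18
n1+n2-2 = 29
sp^2 = 1601.18 / 29 = 80059/1450 ≈ 55.213103

55.2131


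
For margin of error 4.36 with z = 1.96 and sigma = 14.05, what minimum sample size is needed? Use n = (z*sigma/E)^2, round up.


z*sigma/E = 1.96 * 14.05 / 4.36 = 13769/2180 ≈ 6.316055
(z*sigma/E)^2 ≈ 39.892551
round up: n = 40

40


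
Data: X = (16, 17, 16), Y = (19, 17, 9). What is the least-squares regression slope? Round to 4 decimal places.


b = sum((xi-xbar)(yi-ybar)) / sum((xi-xbar)^2)
n = 3, xbar = 49/3 ≈ 16.333333, ybar = 45/3 = 15
Sxy = sum((xi-xbar)(yi-ybar)) = 2
Sxx = sum((xi-xbar)^2) = 2/3 ≈ 0.666667
b = Sxy / Sxx = 3

3.0000


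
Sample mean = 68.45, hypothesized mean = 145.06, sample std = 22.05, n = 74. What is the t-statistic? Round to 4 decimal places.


t = (xbar - mu0) / (s/sqrt(n))
xbar - mu0 = 68.45 - 145.06 = -76.61
sqrt(74) ≈ 8.60232527
s/sqrt(n) = 22.05 / 8.60232527 ≈ 2.56326043
t = -76.61 / 2.56326043 ≈ -29.887716

-29.8877


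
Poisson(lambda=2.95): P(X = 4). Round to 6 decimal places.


P = e^(-lam) * lam^k / k!
e^(-2.95) ≈ 0.05233971
lam^k = 2.95^4 ≈ 75.733506
k! = 4! = 24
P = 0.05233971 * 75.733506 / 24 ≈ 0.165161

0.165161


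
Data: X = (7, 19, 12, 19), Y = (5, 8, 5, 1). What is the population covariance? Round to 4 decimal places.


Cov = (1/n)*sum((xi-xbar)(yi-ybar))
n = 4, xbar = 57/4 = 14.25, ybar = 19/4 = 4.75
sum((xi-xbar)(yi-ybar)) = -4.75
Cov = -4.75 / 4 = -1.1875

-1.1875


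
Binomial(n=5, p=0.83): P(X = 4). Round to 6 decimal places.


P = C(n,k) * p^k * (1-p)^(n-k)
C(5,4) = 5
p^k = 0.83^4 ≈ 0.4745832
(1-p)^(n-k) = 0.17^1 = 0.17
P = 5 * 0.4745832 * 0.17 ≈ 0.403396

0.403396


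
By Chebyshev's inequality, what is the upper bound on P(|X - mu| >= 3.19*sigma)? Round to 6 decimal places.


P <= 1/k^2
k^2 = 3.19^2 = 10.1761
1/k^2 = 1 / 10.1761 ≈ 0.09826947

0.098269


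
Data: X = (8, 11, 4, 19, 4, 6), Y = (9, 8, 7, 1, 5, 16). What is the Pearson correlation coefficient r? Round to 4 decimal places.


r = sum((xi-xbar)(yi-ybar)) / sqrt(sum((xi-xbar)^2) * sum((yi-ybar)^2))
n = 6, xbar = 52/6 = 26/3 ≈ 8.666667, ybar = 46/6 = 23/3 ≈ 7.666667
Sxy = sum((xi-xbar)(yi-ybar)) = -227/3 ≈ -75.666667
Sxx = sum((xi-xbar)^2) = 490/3 ≈ 163.333333
Syy = sum((yi-ybar)^2) = 370/3 ≈ 123.333333
sqrt(Sxx*Syy) ≈ 141.931126
r = Sxy / sqrt(Sxx*Syy) = -75.666667 / 141.931126 ≈ -0.533122

-0.5331


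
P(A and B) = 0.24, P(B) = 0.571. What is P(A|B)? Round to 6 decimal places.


P(A|B) = P(A and B) / P(B) = 0.24 / 0.571 = 240/571 ≈ 0.42031524

0.420315


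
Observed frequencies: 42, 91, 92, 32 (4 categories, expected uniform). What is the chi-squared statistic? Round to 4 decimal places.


chi2 = sum((O-E)^2/E), E = total/4
total = 257, E = 257/4 = 64.25
(42 - 64.25)^2 / 64.25 = 495.0625 / 64.25 = 7921/1028 ≈ 7.705253
(91 - 64.25)^2 / 64.25 = 715.5625 / 64.25 = 11449/1028 ≈ 11.137160
(92 - 64.25)^2 / 64.25 = 770.0625 / 64.25 = 12321/1028 ≈ 11.985409
(32 - 64.25)^2 / 64.25 = 1040.0625 / 64.25 = 16641/1028 ≈ 16.187743
chi2 = 12083/257 ≈ 47.015564

47.0156


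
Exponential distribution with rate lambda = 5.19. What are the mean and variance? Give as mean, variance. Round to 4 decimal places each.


mean = 1/lam, var = 1/lam^2
mean = 1 / 5.19 = 100/519 ≈ 0.192678
lam^2 = 5.19^2 = 26.9361
var = 1 / 26.9361 ≈ 0.037125

0.1927, 0.0371


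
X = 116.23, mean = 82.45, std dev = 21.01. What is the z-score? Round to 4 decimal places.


z = (X - mu) / sigma
X - mu = 116.23 - 82.45 = 33.78
z = 33.78 / 21.01 = 3378/2101 ≈ 1.607806

1.6078


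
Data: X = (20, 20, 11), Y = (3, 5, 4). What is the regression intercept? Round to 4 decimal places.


a = ybar - b*xbar, where b = sum((xi-xbar)(yi-ybar)) / sum((xi-xbar)^2)
n = 3, xbar = 51/3 = 17, ybar = 12/3 = 4
Sxy = sum((xi-xbar)(yi-ybar)) = 0
Sxx = sum((xi-xbar)^2) = 54
b = Sxy / Sxx = 0
a = 4 - 0 * 17 = 4

4.0000


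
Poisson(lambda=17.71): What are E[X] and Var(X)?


E[X] = Var(X) = lambda = 17.71

17.71, 17.71


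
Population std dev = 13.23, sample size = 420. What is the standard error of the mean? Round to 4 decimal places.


SE = sigma / sqrt(n)
sqrt(420) ≈ 20.493902
SE = 13.23 / 20.493902 ≈ 0.645558

0.6456


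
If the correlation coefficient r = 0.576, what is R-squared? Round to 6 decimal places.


R^2 = r^2 = (0.576)^2 = 0.331776

0.331776


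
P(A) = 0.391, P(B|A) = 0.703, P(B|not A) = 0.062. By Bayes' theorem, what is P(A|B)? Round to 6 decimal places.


P(A|B) = P(B|A)*P(A) / P(B), P(B) = P(B|A)*P(A) + P(B|not A)*P(not A)
P(B|A)*P(A) = 0.703 * 0.391 = 0.274873
P(B|not A)*P(not A) = 0.062 * 0.609 = 0.037758
P(B) = 0.274873 + 0.037758 = 0.312631
P(A|B) = 0.274873 / 0.312631 ≈ 0.87922503

0.879225


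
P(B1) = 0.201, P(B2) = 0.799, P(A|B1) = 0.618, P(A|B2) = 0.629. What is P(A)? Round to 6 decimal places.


P(A) = P(A|B1)*P(B1) + P(A|B2)*P(B2)
P(A|B1)*P(B1) = 0.618 * 0.201 = 0.124218
P(A|B2)*P(B2) = 0.629 * 0.799 = 0.502571
P(A) = 0.124218 + 0.502571 = 0.626789

0.626789


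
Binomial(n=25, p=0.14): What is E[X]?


E[X] = n*p = 25 * 0.14 = 3.5

3.5


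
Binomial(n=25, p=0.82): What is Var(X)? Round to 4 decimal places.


Var = n*p*(1-p) = 25 * 0.82 * 0.18 = 3.69

3.6900


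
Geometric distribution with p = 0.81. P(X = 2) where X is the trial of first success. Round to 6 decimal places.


P = (1-p)^(k-1) * p
(1-p)^(k-1) = 0.19^1 = 0.19
P = 0.19 * 0.81 = 0.1539

0.153900


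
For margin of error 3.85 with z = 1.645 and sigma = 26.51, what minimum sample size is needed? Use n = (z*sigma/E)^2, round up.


z*sigma/E = 1.645 * 26.51 / 3.85 = 11.327
(z*sigma/E)^2 = 128.300929
round up: n = 129

129


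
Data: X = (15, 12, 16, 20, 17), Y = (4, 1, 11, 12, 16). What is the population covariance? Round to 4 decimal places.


Cov = (1/n)*sum((xi-xbar)(yi-ybar))
n = 5, xbar = 80/5 = 16, ybar = 44/5 = 8.8
sum((xi-xbar)(yi-ybar)) = 56
Cov = 56 / 5 = 11.2

11.2000


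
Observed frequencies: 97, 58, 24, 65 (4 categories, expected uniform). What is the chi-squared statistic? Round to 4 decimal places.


chi2 = sum((O-E)^2/E), E = total/4
total = 244, E = 244/4 = 61
(97 - 61)^2 / 61 = 1296 / 61 = 1296/61 ≈ 21.245902
(58 - 61)^2 / 61 = 9 / 61 = 9/61 ≈ 0.147541
(24 - 61)^2 / 61 = 1369 / 61 = 1369/61 ≈ 22.442623
(65 - 61)^2 / 61 = 16 / 61 = 16/61 ≈ 0.262295
chi2 = 2690/61 ≈ 44.098361

44.0984


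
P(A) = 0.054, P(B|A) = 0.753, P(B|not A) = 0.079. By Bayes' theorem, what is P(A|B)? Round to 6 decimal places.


P(A|B) = P(B|A)*P(A) / P(B), P(B) = P(B|A)*P(A) + P(B|not A)*P(not A)
P(B|A)*P(A) = 0.753 * 0.054 = 0.040662
P(B|not A)*P(not A) = 0.079 * 0.946 = 0.074734
P(B) = 0.040662 + 0.074734 = 0.115396
P(A|B) = 0.040662 / 0.115396 ≈ 0.35236923

0.352369


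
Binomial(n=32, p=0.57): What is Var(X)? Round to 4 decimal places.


Var = n*p*(1-p) = 32 * 0.57 * 0.43 = 7.8432

7.8432


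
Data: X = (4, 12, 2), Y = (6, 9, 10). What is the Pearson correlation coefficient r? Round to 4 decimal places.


r = sum((xi-xbar)(yi-ybar)) / sqrt(sum((xi-xbar)^2) * sum((yi-ybar)^2))
n = 3, xbar = 18/3 = 6, ybar = 25/3 ≈ 8.333333
Sxy = sum((xi-xbar)(yi-ybar)) = 2
Sxx = sum((xi-xbar)^2) = 56
Syy = sum((yi-ybar)^2) = 26/3 ≈ 8.666667
sqrt(Sxx*Syy) ≈ 22.030282
r = Sxy / sqrt(Sxx*Syy) = 2 / 22.030282 ≈ 0.090784

0.0908


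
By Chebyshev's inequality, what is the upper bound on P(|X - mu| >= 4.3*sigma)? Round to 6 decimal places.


P <= 1/k^2
k^2 = 4.3^2 = 18.49
1/k^2 = 1 / 18.49 = 100/1849 ≈ 0.05408329

0.054083


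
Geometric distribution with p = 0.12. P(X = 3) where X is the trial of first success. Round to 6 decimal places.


P = (1-p)^(k-1) * p
(1-p)^(k-1) = 0.88^2 = 0.7744
P = 0.7744 * 0.12 = 0.092928

0.092928


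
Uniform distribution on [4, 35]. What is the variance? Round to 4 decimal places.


Var = (b-a)^2 / 12
(b-a)^2 = (35 - 4)^2 = 961
Var = 961/12 ≈ 80.083333

80.0833


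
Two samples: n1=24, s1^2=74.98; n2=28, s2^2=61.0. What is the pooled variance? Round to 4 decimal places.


sp^2 = ((n1-1)*s1^2 + (n2-1)*s2^2)/(n1+n2-2)
(n1-1)*s1^2 = 23 * 74.98 = 1724.54
(n2-1)*s2^2 = 27 * 61.0 = 1647
numerator = 1724.54 + 1647 = 3371.54
n1+n2-2 = 50
sp^2 = 3371.54 / 50 = 67.4308

67.4308


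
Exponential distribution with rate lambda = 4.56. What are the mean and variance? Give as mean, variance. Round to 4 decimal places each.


mean = 1/lam, var = 1/lam^2
mean = 1 / 4.56 = 25/114 ≈ 0.219298
lam^2 = 4.56^2 = 20.7936
var = 1 / 20.7936 ≈ 0.048092

0.2193, 0.0481


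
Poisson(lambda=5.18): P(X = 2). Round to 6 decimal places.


P = e^(-lam) * lam^k / k!
e^(-5.18) ≈ 0.005628006
lam^k = 5.18^2 = 26.8324
k! = 2! = 2
P = 0.005628006 * 26.8324 / 2 ≈ 0.075506

0.075506


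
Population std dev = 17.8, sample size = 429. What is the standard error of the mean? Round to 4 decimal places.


SE = sigma / sqrt(n)
sqrt(429) ≈ 20.712315
SE = 17.8 / 20.712315 ≈ 0.859392

0.8594


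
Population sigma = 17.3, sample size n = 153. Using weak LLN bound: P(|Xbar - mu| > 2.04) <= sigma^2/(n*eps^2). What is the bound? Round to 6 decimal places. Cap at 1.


bound = min(1, sigma^2/(n*eps^2))
sigma^2 = 17.3^2 = 299.29
n*eps^2 = 153 * 2.04^2 = 153 * 4.1616 = 636.7248
sigma^2/(n*eps^2) = 299.29 / 636.7248 ≈ 0.47004609

0.470046


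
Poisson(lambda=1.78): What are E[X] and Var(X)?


E[X] = Var(X) = lambda = 1.78

1.78, 1.78


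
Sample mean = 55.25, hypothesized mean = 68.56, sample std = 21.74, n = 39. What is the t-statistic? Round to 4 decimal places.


t = (xbar - mu0) / (s/sqrt(n))
xbar - mu0 = 55.25 - 68.56 = -13.31
sqrt(39) ≈ 6.24499800
s/sqrt(n) = 21.74 / 6.24499800 ≈ 3.48118606
t = -13.31 / 3.48118606 ≈ -3.823410

-3.8234


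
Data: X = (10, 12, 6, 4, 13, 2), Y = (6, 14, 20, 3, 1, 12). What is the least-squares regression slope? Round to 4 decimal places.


b = sum((xi-xbar)(yi-ybar)) / sum((xi-xbar)^2)
n = 6, xbar = 47/6 ≈ 7.833333, ybar = 56/6 = 28/3 ≈ 9.333333
Sxy = sum((xi-xbar)(yi-ybar)) = -125/3 ≈ -41.666667
Sxx = sum((xi-xbar)^2) = 605/6 ≈ 100.833333
b = Sxy / Sxx = -50/121 ≈ -0.413223

-0.4132


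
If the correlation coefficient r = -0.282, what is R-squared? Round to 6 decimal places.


R^2 = r^2 = (-0.282)^2 = 0.079524

0.079524


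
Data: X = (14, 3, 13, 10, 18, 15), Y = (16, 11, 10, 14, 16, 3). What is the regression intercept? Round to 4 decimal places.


a = ybar - b*xbar, where b = sum((xi-xbar)(yi-ybar)) / sum((xi-xbar)^2)
n = 6, xbar = 73/6 ≈ 12.166667, ybar = 70/6 = 35/3 ≈ 11.666667
Sxy = sum((xi-xbar)(yi-ybar)) = 25/3 ≈ 8.333333
Sxx = sum((xi-xbar)^2) = 809/6 ≈ 134.833333
b = Sxy / Sxx = 50/809 ≈ 0.061805
a = 11.666667 - 0.061805 * 12.166667 = 8830/809 ≈ 10.914710

10.9147


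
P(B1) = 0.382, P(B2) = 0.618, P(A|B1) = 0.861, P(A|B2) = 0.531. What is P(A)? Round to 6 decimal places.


P(A) = P(A|B1)*P(B1) + P(A|B2)*P(B2)
P(A|B1)*P(B1) = 0.861 * 0.382 = 0.328902
P(A|B2)*P(B2) = 0.531 * 0.618 = 0.328158
P(A) = 0.328902 + 0.328158 = 0.65706

0.657060


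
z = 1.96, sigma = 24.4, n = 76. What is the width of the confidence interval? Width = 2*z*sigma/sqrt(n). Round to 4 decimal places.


width = 2*z*sigma/sqrt(n)
2*z*sigma = 2 * 1.96 * 24.4 = 95.648
sqrt(76) ≈ 8.717798
width = 95.648 / 8.717798 ≈ 10.971578

10.9716


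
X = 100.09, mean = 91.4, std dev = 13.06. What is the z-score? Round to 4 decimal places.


z = (X - mu) / sigma
X - mu = 100.09 - 91.4 = 8.69
z = 8.69 / 13.06 = 869/1306 ≈ 0.665391

0.6654


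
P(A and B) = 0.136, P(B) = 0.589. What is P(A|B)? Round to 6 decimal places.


P(A|B) = P(A and B) / P(B) = 0.136 / 0.589 = 136/589 ≈ 0.23089983

0.230900
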